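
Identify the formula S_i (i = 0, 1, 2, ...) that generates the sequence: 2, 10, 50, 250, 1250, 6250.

Check ratios: 10 / 2 = 5.0
Common ratio r = 5.
First term a = 2.
Formula: S_i = 2 * 5^i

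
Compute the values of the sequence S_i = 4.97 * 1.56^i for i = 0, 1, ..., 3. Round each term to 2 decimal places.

This is a geometric sequence.
i=0: S_0 = 4.97 * 1.56^0 = 4.97
i=1: S_1 = 4.97 * 1.56^1 ≈ 7.75
i=2: S_2 = 4.97 * 1.56^2 ≈ 12.09
i=3: S_3 = 4.97 * 1.56^3 ≈ 18.87
The first 4 terms are: [4.97, 7.75, 12.09, 18.87]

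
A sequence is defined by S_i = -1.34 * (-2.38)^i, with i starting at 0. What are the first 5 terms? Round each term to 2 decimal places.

This is a geometric sequence.
i=0: S_0 = -1.34 * (-2.38)^0 = -1.34
i=1: S_1 = -1.34 * (-2.38)^1 ≈ 3.19
i=2: S_2 = -1.34 * (-2.38)^2 ≈ -7.59
i=3: S_3 = -1.34 * (-2.38)^3 ≈ 18.06
i=4: S_4 = -1.34 * (-2.38)^4 ≈ -42.99
The first 5 terms are: [-1.34, 3.19, -7.59, 18.06, -42.99]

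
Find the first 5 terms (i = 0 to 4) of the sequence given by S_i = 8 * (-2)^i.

This is a geometric sequence.
i=0: S_0 = 8 * (-2)^0 = 8
i=1: S_1 = 8 * (-2)^1 = -16
i=2: S_2 = 8 * (-2)^2 = 32
i=3: S_3 = 8 * (-2)^3 = -64
i=4: S_4 = 8 * (-2)^4 = 128
The first 5 terms are: [8, -16, 32, -64, 128]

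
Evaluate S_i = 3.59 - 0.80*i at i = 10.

S_10 = 3.59 + -0.8*10 = 3.59 + -8.0 = -4.41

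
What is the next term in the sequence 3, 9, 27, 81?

Ratios: 9 / 3 = 3.0
This is a geometric sequence with common ratio r = 3.
Next term = 81 * 3 = 243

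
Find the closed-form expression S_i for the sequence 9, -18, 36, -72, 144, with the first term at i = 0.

Check ratios: -18 / 9 = -2.0
Common ratio r = -2.
First term a = 9.
Formula: S_i = 9 * (-2)^i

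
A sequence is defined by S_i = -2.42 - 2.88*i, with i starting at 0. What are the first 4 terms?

This is an arithmetic sequence.
i=0: S_0 = -2.42 + -2.88*0 = -2.42
i=1: S_1 = -2.42 + -2.88*1 = -5.3
i=2: S_2 = -2.42 + -2.88*2 = -8.18
i=3: S_3 = -2.42 + -2.88*3 = -11.06
The first 4 terms are: [-2.42, -5.3, -8.18, -11.06]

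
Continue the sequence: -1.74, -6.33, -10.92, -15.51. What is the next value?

Differences: -6.33 - -1.74 = -4.59
This is an arithmetic sequence with common difference d = -4.59.
Next term = -15.51 + -4.59 = -20.1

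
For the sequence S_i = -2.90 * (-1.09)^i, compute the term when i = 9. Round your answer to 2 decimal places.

S_9 = -2.9 * (-1.09)^9 ≈ -2.9 * -2.1719 ≈ 6.3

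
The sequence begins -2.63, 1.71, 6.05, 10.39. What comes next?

Differences: 1.71 - -2.63 = 4.34
This is an arithmetic sequence with common difference d = 4.34.
Next term = 10.39 + 4.34 = 14.73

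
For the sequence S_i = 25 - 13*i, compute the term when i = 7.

S_7 = 25 + -13*7 = 25 + -91 = -66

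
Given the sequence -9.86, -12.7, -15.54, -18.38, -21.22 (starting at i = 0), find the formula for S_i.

Check differences: -12.7 - -9.86 = -2.84
-15.54 - -12.7 = -2.84
Common difference d = -2.84.
First term a = -9.86.
Formula: S_i = -9.86 - 2.84*i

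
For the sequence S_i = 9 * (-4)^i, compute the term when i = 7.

S_7 = 9 * (-4)^7 = 9 * -16384 = -147456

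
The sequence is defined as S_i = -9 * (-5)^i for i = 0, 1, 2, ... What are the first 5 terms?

This is a geometric sequence.
i=0: S_0 = -9 * (-5)^0 = -9
i=1: S_1 = -9 * (-5)^1 = 45
i=2: S_2 = -9 * (-5)^2 = -225
i=3: S_3 = -9 * (-5)^3 = 1125
i=4: S_4 = -9 * (-5)^4 = -5625
The first 5 terms are: [-9, 45, -225, 1125, -5625]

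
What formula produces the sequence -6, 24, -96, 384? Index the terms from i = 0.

Check ratios: 24 / -6 = -4.0
Common ratio r = -4.
First term a = -6.
Formula: S_i = -6 * (-4)^i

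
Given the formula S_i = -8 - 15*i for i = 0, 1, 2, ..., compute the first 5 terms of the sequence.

This is an arithmetic sequence.
i=0: S_0 = -8 + -15*0 = -8
i=1: S_1 = -8 + -15*1 = -23
i=2: S_2 = -8 + -15*2 = -38
i=3: S_3 = -8 + -15*3 = -53
i=4: S_4 = -8 + -15*4 = -68
The first 5 terms are: [-8, -23, -38, -53, -68]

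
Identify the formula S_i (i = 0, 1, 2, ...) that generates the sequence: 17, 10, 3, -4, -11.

Check differences: 10 - 17 = -7
3 - 10 = -7
Common difference d = -7.
First term a = 17.
Formula: S_i = 17 - 7*i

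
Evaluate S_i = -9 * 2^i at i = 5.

S_5 = -9 * 2^5 = -9 * 32 = -288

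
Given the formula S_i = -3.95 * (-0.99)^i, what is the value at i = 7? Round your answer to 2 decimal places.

S_7 = -3.95 * (-0.99)^7 ≈ -3.95 * -0.9321 ≈ 3.68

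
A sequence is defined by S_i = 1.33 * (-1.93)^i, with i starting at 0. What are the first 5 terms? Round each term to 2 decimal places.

This is a geometric sequence.
i=0: S_0 = 1.33 * (-1.93)^0 = 1.33
i=1: S_1 = 1.33 * (-1.93)^1 ≈ -2.57
i=2: S_2 = 1.33 * (-1.93)^2 ≈ 4.95
i=3: S_3 = 1.33 * (-1.93)^3 ≈ -9.56
i=4: S_4 = 1.33 * (-1.93)^4 ≈ 18.45
The first 5 terms are: [1.33, -2.57, 4.95, -9.56, 18.45]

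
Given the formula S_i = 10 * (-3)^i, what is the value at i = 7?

S_7 = 10 * (-3)^7 = 10 * -2187 = -21870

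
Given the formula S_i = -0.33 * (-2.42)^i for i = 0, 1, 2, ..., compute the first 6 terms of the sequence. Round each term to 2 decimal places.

This is a geometric sequence.
i=0: S_0 = -0.33 * (-2.42)^0 = -0.33
i=1: S_1 = -0.33 * (-2.42)^1 ≈ 0.8
i=2: S_2 = -0.33 * (-2.42)^2 ≈ -1.93
i=3: S_3 = -0.33 * (-2.42)^3 ≈ 4.68
i=4: S_4 = -0.33 * (-2.42)^4 ≈ -11.32
i=5: S_5 = -0.33 * (-2.42)^5 ≈ 27.39
The first 6 terms are: [-0.33, 0.8, -1.93, 4.68, -11.32, 27.39]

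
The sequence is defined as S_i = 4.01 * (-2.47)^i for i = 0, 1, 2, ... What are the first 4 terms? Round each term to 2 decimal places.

This is a geometric sequence.
i=0: S_0 = 4.01 * (-2.47)^0 = 4.01
i=1: S_1 = 4.01 * (-2.47)^1 ≈ -9.9
i=2: S_2 = 4.01 * (-2.47)^2 ≈ 24.46
i=3: S_3 = 4.01 * (-2.47)^3 ≈ -60.43
The first 4 terms are: [4.01, -9.9, 24.46, -60.43]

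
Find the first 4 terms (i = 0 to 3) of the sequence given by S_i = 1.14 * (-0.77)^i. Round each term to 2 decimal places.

This is a geometric sequence.
i=0: S_0 = 1.14 * (-0.77)^0 = 1.14
i=1: S_1 = 1.14 * (-0.77)^1 ≈ -0.88
i=2: S_2 = 1.14 * (-0.77)^2 ≈ 0.68
i=3: S_3 = 1.14 * (-0.77)^3 ≈ -0.52
The first 4 terms are: [1.14, -0.88, 0.68, -0.52]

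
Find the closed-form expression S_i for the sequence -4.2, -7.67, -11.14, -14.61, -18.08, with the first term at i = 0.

Check differences: -7.67 - -4.2 = -3.47
-11.14 - -7.67 = -3.47
Common difference d = -3.47.
First term a = -4.2.
Formula: S_i = -4.20 - 3.47*i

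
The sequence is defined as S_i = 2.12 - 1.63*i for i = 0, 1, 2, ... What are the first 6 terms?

This is an arithmetic sequence.
i=0: S_0 = 2.12 + -1.63*0 = 2.12
i=1: S_1 = 2.12 + -1.63*1 = 0.49
i=2: S_2 = 2.12 + -1.63*2 = -1.14
i=3: S_3 = 2.12 + -1.63*3 = -2.77
i=4: S_4 = 2.12 + -1.63*4 = -4.4
i=5: S_5 = 2.12 + -1.63*5 = -6.03
The first 6 terms are: [2.12, 0.49, -1.14, -2.77, -4.4, -6.03]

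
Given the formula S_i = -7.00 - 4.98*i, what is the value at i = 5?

S_5 = -7.0 + -4.98*5 = -7.0 + -24.9 = -31.9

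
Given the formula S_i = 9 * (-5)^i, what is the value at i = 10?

S_10 = 9 * (-5)^10 = 9 * 9765625 = 87890625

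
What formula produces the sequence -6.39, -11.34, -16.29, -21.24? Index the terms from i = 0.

Check differences: -11.34 - -6.39 = -4.95
-16.29 - -11.34 = -4.95
Common difference d = -4.95.
First term a = -6.39.
Formula: S_i = -6.39 - 4.95*i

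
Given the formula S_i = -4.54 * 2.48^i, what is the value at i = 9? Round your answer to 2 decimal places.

S_9 = -4.54 * 2.48^9 ≈ -4.54 * 3548.666 ≈ -16110.94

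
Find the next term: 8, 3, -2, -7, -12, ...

Differences: 3 - 8 = -5
This is an arithmetic sequence with common difference d = -5.
Next term = -12 + -5 = -17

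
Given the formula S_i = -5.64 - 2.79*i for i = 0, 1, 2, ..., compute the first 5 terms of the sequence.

This is an arithmetic sequence.
i=0: S_0 = -5.64 + -2.79*0 = -5.64
i=1: S_1 = -5.64 + -2.79*1 = -8.43
i=2: S_2 = -5.64 + -2.79*2 = -11.22
i=3: S_3 = -5.64 + -2.79*3 = -14.01
i=4: S_4 = -5.64 + -2.79*4 = -16.8
The first 5 terms are: [-5.64, -8.43, -11.22, -14.01, -16.8]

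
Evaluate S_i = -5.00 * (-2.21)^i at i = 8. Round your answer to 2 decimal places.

S_8 = -5.0 * (-2.21)^8 ≈ -5.0 * 569.034 = -2845.17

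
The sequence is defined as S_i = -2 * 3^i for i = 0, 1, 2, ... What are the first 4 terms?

This is a geometric sequence.
i=0: S_0 = -2 * 3^0 = -2
i=1: S_1 = -2 * 3^1 = -6
i=2: S_2 = -2 * 3^2 = -18
i=3: S_3 = -2 * 3^3 = -54
The first 4 terms are: [-2, -6, -18, -54]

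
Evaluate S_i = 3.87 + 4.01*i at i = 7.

S_7 = 3.87 + 4.01*7 = 3.87 + 28.07 = 31.94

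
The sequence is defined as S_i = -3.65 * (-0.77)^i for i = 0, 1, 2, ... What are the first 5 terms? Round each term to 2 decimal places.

This is a geometric sequence.
i=0: S_0 = -3.65 * (-0.77)^0 = -3.65
i=1: S_1 = -3.65 * (-0.77)^1 ≈ 2.81
i=2: S_2 = -3.65 * (-0.77)^2 ≈ -2.16
i=3: S_3 = -3.65 * (-0.77)^3 ≈ 1.67
i=4: S_4 = -3.65 * (-0.77)^4 ≈ -1.28
The first 5 terms are: [-3.65, 2.81, -2.16, 1.67, -1.28]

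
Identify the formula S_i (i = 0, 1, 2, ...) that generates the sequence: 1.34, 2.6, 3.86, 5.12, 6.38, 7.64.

Check differences: 2.6 - 1.34 = 1.26
3.86 - 2.6 = 1.26
Common difference d = 1.26.
First term a = 1.34.
Formula: S_i = 1.34 + 1.26*i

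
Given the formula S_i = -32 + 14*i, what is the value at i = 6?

S_6 = -32 + 14*6 = -32 + 84 = 52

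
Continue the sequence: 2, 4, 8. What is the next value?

Ratios: 4 / 2 = 2.0
This is a geometric sequence with common ratio r = 2.
Next term = 8 * 2 = 16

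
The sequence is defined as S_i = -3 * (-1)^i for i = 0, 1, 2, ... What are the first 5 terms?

This is a geometric sequence.
i=0: S_0 = -3 * (-1)^0 = -3
i=1: S_1 = -3 * (-1)^1 = 3
i=2: S_2 = -3 * (-1)^2 = -3
i=3: S_3 = -3 * (-1)^3 = 3
i=4: S_4 = -3 * (-1)^4 = -3
The first 5 terms are: [-3, 3, -3, 3, -3]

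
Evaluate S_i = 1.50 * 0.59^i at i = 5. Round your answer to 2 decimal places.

S_5 = 1.5 * 0.59^5 ≈ 1.5 * 0.0715 ≈ 0.11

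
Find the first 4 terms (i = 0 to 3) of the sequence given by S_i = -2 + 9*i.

This is an arithmetic sequence.
i=0: S_0 = -2 + 9*0 = -2
i=1: S_1 = -2 + 9*1 = 7
i=2: S_2 = -2 + 9*2 = 16
i=3: S_3 = -2 + 9*3 = 25
The first 4 terms are: [-2, 7, 16, 25]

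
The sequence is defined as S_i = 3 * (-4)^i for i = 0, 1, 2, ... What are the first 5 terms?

This is a geometric sequence.
i=0: S_0 = 3 * (-4)^0 = 3
i=1: S_1 = 3 * (-4)^1 = -12
i=2: S_2 = 3 * (-4)^2 = 48
i=3: S_3 = 3 * (-4)^3 = -192
i=4: S_4 = 3 * (-4)^4 = 768
The first 5 terms are: [3, -12, 48, -192, 768]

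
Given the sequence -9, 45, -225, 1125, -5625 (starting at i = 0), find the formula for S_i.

Check ratios: 45 / -9 = -5.0
Common ratio r = -5.
First term a = -9.
Formula: S_i = -9 * (-5)^i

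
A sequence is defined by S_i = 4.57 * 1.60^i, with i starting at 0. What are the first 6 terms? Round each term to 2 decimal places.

This is a geometric sequence.
i=0: S_0 = 4.57 * 1.6^0 = 4.57
i=1: S_1 = 4.57 * 1.6^1 ≈ 7.31
i=2: S_2 = 4.57 * 1.6^2 ≈ 11.7
i=3: S_3 = 4.57 * 1.6^3 ≈ 18.72
i=4: S_4 = 4.57 * 1.6^4 ≈ 29.95
i=5: S_5 = 4.57 * 1.6^5 ≈ 47.92
The first 6 terms are: [4.57, 7.31, 11.7, 18.72, 29.95, 47.92]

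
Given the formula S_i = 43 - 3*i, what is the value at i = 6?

S_6 = 43 + -3*6 = 43 + -18 = 25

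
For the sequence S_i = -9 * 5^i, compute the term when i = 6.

S_6 = -9 * 5^6 = -9 * 15625 = -140625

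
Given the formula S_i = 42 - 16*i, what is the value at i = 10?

S_10 = 42 + -16*10 = 42 + -160 = -118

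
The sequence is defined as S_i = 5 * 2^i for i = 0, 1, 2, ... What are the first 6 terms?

This is a geometric sequence.
i=0: S_0 = 5 * 2^0 = 5
i=1: S_1 = 5 * 2^1 = 10
i=2: S_2 = 5 * 2^2 = 20
i=3: S_3 = 5 * 2^3 = 40
i=4: S_4 = 5 * 2^4 = 80
i=5: S_5 = 5 * 2^5 = 160
The first 6 terms are: [5, 10, 20, 40, 80, 160]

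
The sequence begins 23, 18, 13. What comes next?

Differences: 18 - 23 = -5
This is an arithmetic sequence with common difference d = -5.
Next term = 13 + -5 = 8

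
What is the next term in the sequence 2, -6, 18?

Ratios: -6 / 2 = -3.0
This is a geometric sequence with common ratio r = -3.
Next term = 18 * -3 = -54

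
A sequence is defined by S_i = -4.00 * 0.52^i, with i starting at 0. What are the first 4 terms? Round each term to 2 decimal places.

This is a geometric sequence.
i=0: S_0 = -4.0 * 0.52^0 = -4.0
i=1: S_1 = -4.0 * 0.52^1 = -2.08
i=2: S_2 = -4.0 * 0.52^2 ≈ -1.08
i=3: S_3 = -4.0 * 0.52^3 ≈ -0.56
The first 4 terms are: [-4.0, -2.08, -1.08, -0.56]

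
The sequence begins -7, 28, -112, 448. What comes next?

Ratios: 28 / -7 = -4.0
This is a geometric sequence with common ratio r = -4.
Next term = 448 * -4 = -1792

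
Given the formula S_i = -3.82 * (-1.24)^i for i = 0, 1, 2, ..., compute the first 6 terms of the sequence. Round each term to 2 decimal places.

This is a geometric sequence.
i=0: S_0 = -3.82 * (-1.24)^0 = -3.82
i=1: S_1 = -3.82 * (-1.24)^1 ≈ 4.74
i=2: S_2 = -3.82 * (-1.24)^2 ≈ -5.87
i=3: S_3 = -3.82 * (-1.24)^3 ≈ 7.28
i=4: S_4 = -3.82 * (-1.24)^4 ≈ -9.03
i=5: S_5 = -3.82 * (-1.24)^5 ≈ 11.2
The first 6 terms are: [-3.82, 4.74, -5.87, 7.28, -9.03, 11.2]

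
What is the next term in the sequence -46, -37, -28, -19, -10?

Differences: -37 - -46 = 9
This is an arithmetic sequence with common difference d = 9.
Next term = -10 + 9 = -1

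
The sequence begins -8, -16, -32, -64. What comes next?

Ratios: -16 / -8 = 2.0
This is a geometric sequence with common ratio r = 2.
Next term = -64 * 2 = -128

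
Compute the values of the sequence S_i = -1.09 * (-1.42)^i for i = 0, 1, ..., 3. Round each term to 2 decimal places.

This is a geometric sequence.
i=0: S_0 = -1.09 * (-1.42)^0 = -1.09
i=1: S_1 = -1.09 * (-1.42)^1 ≈ 1.55
i=2: S_2 = -1.09 * (-1.42)^2 ≈ -2.2
i=3: S_3 = -1.09 * (-1.42)^3 ≈ 3.12
The first 4 terms are: [-1.09, 1.55, -2.2, 3.12]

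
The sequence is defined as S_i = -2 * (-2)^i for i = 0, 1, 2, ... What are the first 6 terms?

This is a geometric sequence.
i=0: S_0 = -2 * (-2)^0 = -2
i=1: S_1 = -2 * (-2)^1 = 4
i=2: S_2 = -2 * (-2)^2 = -8
i=3: S_3 = -2 * (-2)^3 = 16
i=4: S_4 = -2 * (-2)^4 = -32
i=5: S_5 = -2 * (-2)^5 = 64
The first 6 terms are: [-2, 4, -8, 16, -32, 64]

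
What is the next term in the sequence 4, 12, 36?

Ratios: 12 / 4 = 3.0
This is a geometric sequence with common ratio r = 3.
Next term = 36 * 3 = 108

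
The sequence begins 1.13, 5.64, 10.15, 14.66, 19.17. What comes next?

Differences: 5.64 - 1.13 = 4.51
This is an arithmetic sequence with common difference d = 4.51.
Next term = 19.17 + 4.51 = 23.68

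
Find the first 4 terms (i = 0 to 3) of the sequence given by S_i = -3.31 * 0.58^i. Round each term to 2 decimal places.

This is a geometric sequence.
i=0: S_0 = -3.31 * 0.58^0 = -3.31
i=1: S_1 = -3.31 * 0.58^1 ≈ -1.92
i=2: S_2 = -3.31 * 0.58^2 ≈ -1.11
i=3: S_3 = -3.31 * 0.58^3 ≈ -0.65
The first 4 terms are: [-3.31, -1.92, -1.11, -0.65]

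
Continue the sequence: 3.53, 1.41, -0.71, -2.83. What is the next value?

Differences: 1.41 - 3.53 = -2.12
This is an arithmetic sequence with common difference d = -2.12.
Next term = -2.83 + -2.12 = -4.95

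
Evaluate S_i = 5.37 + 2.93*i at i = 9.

S_9 = 5.37 + 2.93*9 = 5.37 + 26.37 = 31.74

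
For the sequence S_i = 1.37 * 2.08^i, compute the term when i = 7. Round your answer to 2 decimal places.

S_7 = 1.37 * 2.08^7 ≈ 1.37 * 168.4393 ≈ 230.76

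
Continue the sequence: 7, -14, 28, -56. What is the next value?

Ratios: -14 / 7 = -2.0
This is a geometric sequence with common ratio r = -2.
Next term = -56 * -2 = 112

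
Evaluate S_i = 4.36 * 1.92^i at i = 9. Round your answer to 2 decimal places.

S_9 = 4.36 * 1.92^9 ≈ 4.36 * 354.5774 ≈ 1545.96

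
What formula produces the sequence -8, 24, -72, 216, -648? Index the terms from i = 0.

Check ratios: 24 / -8 = -3.0
Common ratio r = -3.
First term a = -8.
Formula: S_i = -8 * (-3)^i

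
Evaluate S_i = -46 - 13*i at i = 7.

S_7 = -46 + -13*7 = -46 + -91 = -137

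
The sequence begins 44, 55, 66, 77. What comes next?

Differences: 55 - 44 = 11
This is an arithmetic sequence with common difference d = 11.
Next term = 77 + 11 = 88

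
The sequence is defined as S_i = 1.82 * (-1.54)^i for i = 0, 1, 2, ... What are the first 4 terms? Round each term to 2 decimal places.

This is a geometric sequence.
i=0: S_0 = 1.82 * (-1.54)^0 = 1.82
i=1: S_1 = 1.82 * (-1.54)^1 ≈ -2.8
i=2: S_2 = 1.82 * (-1.54)^2 ≈ 4.32
i=3: S_3 = 1.82 * (-1.54)^3 ≈ -6.65
The first 4 terms are: [1.82, -2.8, 4.32, -6.65]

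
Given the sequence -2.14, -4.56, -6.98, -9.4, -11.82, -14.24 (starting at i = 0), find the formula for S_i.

Check differences: -4.56 - -2.14 = -2.42
-6.98 - -4.56 = -2.42
Common difference d = -2.42.
First term a = -2.14.
Formula: S_i = -2.14 - 2.42*i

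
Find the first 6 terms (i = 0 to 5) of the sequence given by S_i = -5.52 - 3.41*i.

This is an arithmetic sequence.
i=0: S_0 = -5.52 + -3.41*0 = -5.52
i=1: S_1 = -5.52 + -3.41*1 = -8.93
i=2: S_2 = -5.52 + -3.41*2 = -12.34
i=3: S_3 = -5.52 + -3.41*3 = -15.75
i=4: S_4 = -5.52 + -3.41*4 = -19.16
i=5: S_5 = -5.52 + -3.41*5 = -22.57
The first 6 terms are: [-5.52, -8.93, -12.34, -15.75, -19.16, -22.57]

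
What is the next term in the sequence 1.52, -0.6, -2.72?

Differences: -0.6 - 1.52 = -2.12
This is an arithmetic sequence with common difference d = -2.12.
Next term = -2.72 + -2.12 = -4.84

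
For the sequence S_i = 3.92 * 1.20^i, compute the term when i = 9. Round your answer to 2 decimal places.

S_9 = 3.92 * 1.2^9 ≈ 3.92 * 5.1598 ≈ 20.23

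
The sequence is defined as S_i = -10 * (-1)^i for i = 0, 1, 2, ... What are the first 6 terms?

This is a geometric sequence.
i=0: S_0 = -10 * (-1)^0 = -10
i=1: S_1 = -10 * (-1)^1 = 10
i=2: S_2 = -10 * (-1)^2 = -10
i=3: S_3 = -10 * (-1)^3 = 10
i=4: S_4 = -10 * (-1)^4 = -10
i=5: S_5 = -10 * (-1)^5 = 10
The first 6 terms are: [-10, 10, -10, 10, -10, 10]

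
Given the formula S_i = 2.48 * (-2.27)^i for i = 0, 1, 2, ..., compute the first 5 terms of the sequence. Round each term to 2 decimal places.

This is a geometric sequence.
i=0: S_0 = 2.48 * (-2.27)^0 = 2.48
i=1: S_1 = 2.48 * (-2.27)^1 ≈ -5.63
i=2: S_2 = 2.48 * (-2.27)^2 ≈ 12.78
i=3: S_3 = 2.48 * (-2.27)^3 ≈ -29.01
i=4: S_4 = 2.48 * (-2.27)^4 ≈ 65.85
The first 5 terms are: [2.48, -5.63, 12.78, -29.01, 65.85]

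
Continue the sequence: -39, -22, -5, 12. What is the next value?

Differences: -22 - -39 = 17
This is an arithmetic sequence with common difference d = 17.
Next term = 12 + 17 = 29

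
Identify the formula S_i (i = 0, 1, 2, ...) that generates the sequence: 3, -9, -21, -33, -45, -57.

Check differences: -9 - 3 = -12
-21 - -9 = -12
Common difference d = -12.
First term a = 3.
Formula: S_i = 3 - 12*i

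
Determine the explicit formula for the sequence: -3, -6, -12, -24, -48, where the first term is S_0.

Check ratios: -6 / -3 = 2.0
Common ratio r = 2.
First term a = -3.
Formula: S_i = -3 * 2^i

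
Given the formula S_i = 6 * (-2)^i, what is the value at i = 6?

S_6 = 6 * (-2)^6 = 6 * 64 = 384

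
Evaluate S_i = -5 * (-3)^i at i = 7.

S_7 = -5 * (-3)^7 = -5 * -2187 = 10935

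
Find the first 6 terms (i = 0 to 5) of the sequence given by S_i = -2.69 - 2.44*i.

This is an arithmetic sequence.
i=0: S_0 = -2.69 + -2.44*0 = -2.69
i=1: S_1 = -2.69 + -2.44*1 = -5.13
i=2: S_2 = -2.69 + -2.44*2 = -7.57
i=3: S_3 = -2.69 + -2.44*3 = -10.01
i=4: S_4 = -2.69 + -2.44*4 = -12.45
i=5: S_5 = -2.69 + -2.44*5 = -14.89
The first 6 terms are: [-2.69, -5.13, -7.57, -10.01, -12.45, -14.89]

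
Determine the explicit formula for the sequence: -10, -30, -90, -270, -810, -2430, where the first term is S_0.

Check ratios: -30 / -10 = 3.0
Common ratio r = 3.
First term a = -10.
Formula: S_i = -10 * 3^i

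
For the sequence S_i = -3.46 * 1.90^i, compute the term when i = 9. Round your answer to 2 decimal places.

S_9 = -3.46 * 1.9^9 ≈ -3.46 * 322.6877 ≈ -1116.5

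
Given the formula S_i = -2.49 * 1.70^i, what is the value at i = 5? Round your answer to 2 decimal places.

S_5 = -2.49 * 1.7^5 ≈ -2.49 * 14.1986 ≈ -35.35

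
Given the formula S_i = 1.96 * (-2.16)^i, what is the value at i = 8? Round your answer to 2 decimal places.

S_8 = 1.96 * (-2.16)^8 ≈ 1.96 * 473.8381 ≈ 928.72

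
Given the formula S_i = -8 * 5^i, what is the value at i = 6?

S_6 = -8 * 5^6 = -8 * 15625 = -125000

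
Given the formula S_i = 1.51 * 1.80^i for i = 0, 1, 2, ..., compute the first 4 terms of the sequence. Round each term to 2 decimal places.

This is a geometric sequence.
i=0: S_0 = 1.51 * 1.8^0 = 1.51
i=1: S_1 = 1.51 * 1.8^1 ≈ 2.72
i=2: S_2 = 1.51 * 1.8^2 ≈ 4.89
i=3: S_3 = 1.51 * 1.8^3 ≈ 8.81
The first 4 terms are: [1.51, 2.72, 4.89, 8.81]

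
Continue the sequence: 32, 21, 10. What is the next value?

Differences: 21 - 32 = -11
This is an arithmetic sequence with common difference d = -11.
Next term = 10 + -11 = -1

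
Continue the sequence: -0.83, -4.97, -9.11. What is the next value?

Differences: -4.97 - -0.83 = -4.14
This is an arithmetic sequence with common difference d = -4.14.
Next term = -9.11 + -4.14 = -13.25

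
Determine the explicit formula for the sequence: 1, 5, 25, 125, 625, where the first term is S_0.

Check ratios: 5 / 1 = 5.0
Common ratio r = 5.
First term a = 1.
Formula: S_i = 1 * 5^i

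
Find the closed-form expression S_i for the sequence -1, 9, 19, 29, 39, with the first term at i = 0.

Check differences: 9 - -1 = 10
19 - 9 = 10
Common difference d = 10.
First term a = -1.
Formula: S_i = -1 + 10*i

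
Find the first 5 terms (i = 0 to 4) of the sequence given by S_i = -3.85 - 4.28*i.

This is an arithmetic sequence.
i=0: S_0 = -3.85 + -4.28*0 = -3.85
i=1: S_1 = -3.85 + -4.28*1 = -8.13
i=2: S_2 = -3.85 + -4.28*2 = -12.41
i=3: S_3 = -3.85 + -4.28*3 = -16.69
i=4: S_4 = -3.85 + -4.28*4 = -20.97
The first 5 terms are: [-3.85, -8.13, -12.41, -16.69, -20.97]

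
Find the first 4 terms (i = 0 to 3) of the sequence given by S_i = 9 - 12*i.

This is an arithmetic sequence.
i=0: S_0 = 9 + -12*0 = 9
i=1: S_1 = 9 + -12*1 = -3
i=2: S_2 = 9 + -12*2 = -15
i=3: S_3 = 9 + -12*3 = -27
The first 4 terms are: [9, -3, -15, -27]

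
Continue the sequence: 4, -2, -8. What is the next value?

Differences: -2 - 4 = -6
This is an arithmetic sequence with common difference d = -6.
Next term = -8 + -6 = -14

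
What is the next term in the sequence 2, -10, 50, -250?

Ratios: -10 / 2 = -5.0
This is a geometric sequence with common ratio r = -5.
Next term = -250 * -5 = 1250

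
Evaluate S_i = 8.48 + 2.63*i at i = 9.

S_9 = 8.48 + 2.63*9 = 8.48 + 23.67 = 32.15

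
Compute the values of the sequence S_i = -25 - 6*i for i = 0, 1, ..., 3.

This is an arithmetic sequence.
i=0: S_0 = -25 + -6*0 = -25
i=1: S_1 = -25 + -6*1 = -31
i=2: S_2 = -25 + -6*2 = -37
i=3: S_3 = -25 + -6*3 = -43
The first 4 terms are: [-25, -31, -37, -43]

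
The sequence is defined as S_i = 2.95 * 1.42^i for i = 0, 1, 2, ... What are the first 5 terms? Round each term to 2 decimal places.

This is a geometric sequence.
i=0: S_0 = 2.95 * 1.42^0 = 2.95
i=1: S_1 = 2.95 * 1.42^1 ≈ 4.19
i=2: S_2 = 2.95 * 1.42^2 ≈ 5.95
i=3: S_3 = 2.95 * 1.42^3 ≈ 8.45
i=4: S_4 = 2.95 * 1.42^4 ≈ 11.99
The first 5 terms are: [2.95, 4.19, 5.95, 8.45, 11.99]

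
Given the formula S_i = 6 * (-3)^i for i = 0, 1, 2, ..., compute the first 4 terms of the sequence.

This is a geometric sequence.
i=0: S_0 = 6 * (-3)^0 = 6
i=1: S_1 = 6 * (-3)^1 = -18
i=2: S_2 = 6 * (-3)^2 = 54
i=3: S_3 = 6 * (-3)^3 = -162
The first 4 terms are: [6, -18, 54, -162]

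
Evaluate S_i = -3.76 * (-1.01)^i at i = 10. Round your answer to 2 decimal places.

S_10 = -3.76 * (-1.01)^10 ≈ -3.76 * 1.1046 ≈ -4.15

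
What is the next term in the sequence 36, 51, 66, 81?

Differences: 51 - 36 = 15
This is an arithmetic sequence with common difference d = 15.
Next term = 81 + 15 = 96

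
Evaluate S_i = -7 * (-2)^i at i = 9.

S_9 = -7 * (-2)^9 = -7 * -512 = 3584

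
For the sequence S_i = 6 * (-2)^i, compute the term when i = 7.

S_7 = 6 * (-2)^7 = 6 * -128 = -768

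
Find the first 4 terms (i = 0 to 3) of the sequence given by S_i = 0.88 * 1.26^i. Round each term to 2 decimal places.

This is a geometric sequence.
i=0: S_0 = 0.88 * 1.26^0 = 0.88
i=1: S_1 = 0.88 * 1.26^1 ≈ 1.11
i=2: S_2 = 0.88 * 1.26^2 ≈ 1.4
i=3: S_3 = 0.88 * 1.26^3 ≈ 1.76
The first 4 terms are: [0.88, 1.11, 1.4, 1.76]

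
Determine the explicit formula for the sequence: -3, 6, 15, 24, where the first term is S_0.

Check differences: 6 - -3 = 9
15 - 6 = 9
Common difference d = 9.
First term a = -3.
Formula: S_i = -3 + 9*i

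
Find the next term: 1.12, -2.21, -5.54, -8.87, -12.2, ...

Differences: -2.21 - 1.12 = -3.33
This is an arithmetic sequence with common difference d = -3.33.
Next term = -12.2 + -3.33 = -15.53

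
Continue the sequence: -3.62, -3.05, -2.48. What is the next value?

Differences: -3.05 - -3.62 = 0.57
This is an arithmetic sequence with common difference d = 0.57.
Next term = -2.48 + 0.57 = -1.91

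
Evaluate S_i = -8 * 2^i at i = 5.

S_5 = -8 * 2^5 = -8 * 32 = -256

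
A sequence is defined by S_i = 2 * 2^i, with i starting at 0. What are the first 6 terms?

This is a geometric sequence.
i=0: S_0 = 2 * 2^0 = 2
i=1: S_1 = 2 * 2^1 = 4
i=2: S_2 = 2 * 2^2 = 8
i=3: S_3 = 2 * 2^3 = 16
i=4: S_4 = 2 * 2^4 = 32
i=5: S_5 = 2 * 2^5 = 64
The first 6 terms are: [2, 4, 8, 16, 32, 64]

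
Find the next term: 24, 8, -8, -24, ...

Differences: 8 - 24 = -16
This is an arithmetic sequence with common difference d = -16.
Next term = -24 + -16 = -40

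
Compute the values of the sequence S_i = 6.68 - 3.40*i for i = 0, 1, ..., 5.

This is an arithmetic sequence.
i=0: S_0 = 6.68 + -3.4*0 = 6.68
i=1: S_1 = 6.68 + -3.4*1 = 3.28
i=2: S_2 = 6.68 + -3.4*2 = -0.12
i=3: S_3 = 6.68 + -3.4*3 = -3.52
i=4: S_4 = 6.68 + -3.4*4 = -6.92
i=5: S_5 = 6.68 + -3.4*5 = -10.32
The first 6 terms are: [6.68, 3.28, -0.12, -3.52, -6.92, -10.32]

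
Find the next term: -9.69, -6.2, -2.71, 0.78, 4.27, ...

Differences: -6.2 - -9.69 = 3.49
This is an arithmetic sequence with common difference d = 3.49.
Next term = 4.27 + 3.49 = 7.76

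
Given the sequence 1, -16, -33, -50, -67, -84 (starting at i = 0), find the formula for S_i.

Check differences: -16 - 1 = -17
-33 - -16 = -17
Common difference d = -17.
First term a = 1.
Formula: S_i = 1 - 17*i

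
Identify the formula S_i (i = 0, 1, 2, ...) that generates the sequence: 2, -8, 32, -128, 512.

Check ratios: -8 / 2 = -4.0
Common ratio r = -4.
First term a = 2.
Formula: S_i = 2 * (-4)^i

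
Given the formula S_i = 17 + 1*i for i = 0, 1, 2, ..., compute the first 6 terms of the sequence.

This is an arithmetic sequence.
i=0: S_0 = 17 + 1*0 = 17
i=1: S_1 = 17 + 1*1 = 18
i=2: S_2 = 17 + 1*2 = 19
i=3: S_3 = 17 + 1*3 = 20
i=4: S_4 = 17 + 1*4 = 21
i=5: S_5 = 17 + 1*5 = 22
The first 6 terms are: [17, 18, 19, 20, 21, 22]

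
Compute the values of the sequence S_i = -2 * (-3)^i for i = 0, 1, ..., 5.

This is a geometric sequence.
i=0: S_0 = -2 * (-3)^0 = -2
i=1: S_1 = -2 * (-3)^1 = 6
i=2: S_2 = -2 * (-3)^2 = -18
i=3: S_3 = -2 * (-3)^3 = 54
i=4: S_4 = -2 * (-3)^4 = -162
i=5: S_5 = -2 * (-3)^5 = 486
The first 6 terms are: [-2, 6, -18, 54, -162, 486]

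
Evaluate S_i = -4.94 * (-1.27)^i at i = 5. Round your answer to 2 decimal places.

S_5 = -4.94 * (-1.27)^5 ≈ -4.94 * -3.3038 ≈ 16.32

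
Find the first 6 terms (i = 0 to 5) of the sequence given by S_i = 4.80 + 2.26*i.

This is an arithmetic sequence.
i=0: S_0 = 4.8 + 2.26*0 = 4.8
i=1: S_1 = 4.8 + 2.26*1 = 7.06
i=2: S_2 = 4.8 + 2.26*2 = 9.32
i=3: S_3 = 4.8 + 2.26*3 = 11.58
i=4: S_4 = 4.8 + 2.26*4 = 13.84
i=5: S_5 = 4.8 + 2.26*5 = 16.1
The first 6 terms are: [4.8, 7.06, 9.32, 11.58, 13.84, 16.1]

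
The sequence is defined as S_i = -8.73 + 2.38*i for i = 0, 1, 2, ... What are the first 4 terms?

This is an arithmetic sequence.
i=0: S_0 = -8.73 + 2.38*0 = -8.73
i=1: S_1 = -8.73 + 2.38*1 = -6.35
i=2: S_2 = -8.73 + 2.38*2 = -3.97
i=3: S_3 = -8.73 + 2.38*3 = -1.59
The first 4 terms are: [-8.73, -6.35, -3.97, -1.59]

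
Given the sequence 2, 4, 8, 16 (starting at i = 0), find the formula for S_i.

Check ratios: 4 / 2 = 2.0
Common ratio r = 2.
First term a = 2.
Formula: S_i = 2 * 2^i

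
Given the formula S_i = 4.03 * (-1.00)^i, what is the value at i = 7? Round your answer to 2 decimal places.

S_7 = 4.03 * (-1.0)^7 = 4.03 * -1 = -4.03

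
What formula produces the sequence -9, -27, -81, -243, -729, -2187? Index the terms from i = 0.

Check ratios: -27 / -9 = 3.0
Common ratio r = 3.
First term a = -9.
Formula: S_i = -9 * 3^i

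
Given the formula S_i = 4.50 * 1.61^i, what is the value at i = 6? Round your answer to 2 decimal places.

S_6 = 4.5 * 1.61^6 ≈ 4.5 * 17.4163 ≈ 78.37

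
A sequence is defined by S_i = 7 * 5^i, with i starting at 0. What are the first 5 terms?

This is a geometric sequence.
i=0: S_0 = 7 * 5^0 = 7
i=1: S_1 = 7 * 5^1 = 35
i=2: S_2 = 7 * 5^2 = 175
i=3: S_3 = 7 * 5^3 = 875
i=4: S_4 = 7 * 5^4 = 4375
The first 5 terms are: [7, 35, 175, 875, 4375]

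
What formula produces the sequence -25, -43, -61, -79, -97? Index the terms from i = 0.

Check differences: -43 - -25 = -18
-61 - -43 = -18
Common difference d = -18.
First term a = -25.
Formula: S_i = -25 - 18*i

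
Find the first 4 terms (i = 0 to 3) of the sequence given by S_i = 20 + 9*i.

This is an arithmetic sequence.
i=0: S_0 = 20 + 9*0 = 20
i=1: S_1 = 20 + 9*1 = 29
i=2: S_2 = 20 + 9*2 = 38
i=3: S_3 = 20 + 9*3 = 47
The first 4 terms are: [20, 29, 38, 47]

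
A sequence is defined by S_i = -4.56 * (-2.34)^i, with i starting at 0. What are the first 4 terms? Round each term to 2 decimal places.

This is a geometric sequence.
i=0: S_0 = -4.56 * (-2.34)^0 = -4.56
i=1: S_1 = -4.56 * (-2.34)^1 ≈ 10.67
i=2: S_2 = -4.56 * (-2.34)^2 ≈ -24.97
i=3: S_3 = -4.56 * (-2.34)^3 ≈ 58.43
The first 4 terms are: [-4.56, 10.67, -24.97, 58.43]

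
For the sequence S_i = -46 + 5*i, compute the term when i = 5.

S_5 = -46 + 5*5 = -46 + 25 = -21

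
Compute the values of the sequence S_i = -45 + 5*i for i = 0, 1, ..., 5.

This is an arithmetic sequence.
i=0: S_0 = -45 + 5*0 = -45
i=1: S_1 = -45 + 5*1 = -40
i=2: S_2 = -45 + 5*2 = -35
i=3: S_3 = -45 + 5*3 = -30
i=4: S_4 = -45 + 5*4 = -25
i=5: S_5 = -45 + 5*5 = -20
The first 6 terms are: [-45, -40, -35, -30, -25, -20]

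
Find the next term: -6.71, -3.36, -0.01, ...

Differences: -3.36 - -6.71 = 3.35
This is an arithmetic sequence with common difference d = 3.35.
Next term = -0.01 + 3.35 = 3.34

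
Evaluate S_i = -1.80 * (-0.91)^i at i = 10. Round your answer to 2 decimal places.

S_10 = -1.8 * (-0.91)^10 ≈ -1.8 * 0.3894 ≈ -0.7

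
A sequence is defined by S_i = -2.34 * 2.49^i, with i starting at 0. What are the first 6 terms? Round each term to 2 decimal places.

This is a geometric sequence.
i=0: S_0 = -2.34 * 2.49^0 = -2.34
i=1: S_1 = -2.34 * 2.49^1 ≈ -5.83
i=2: S_2 = -2.34 * 2.49^2 ≈ -14.51
i=3: S_3 = -2.34 * 2.49^3 ≈ -36.13
i=4: S_4 = -2.34 * 2.49^4 ≈ -89.95
i=5: S_5 = -2.34 * 2.49^5 ≈ -223.98
The first 6 terms are: [-2.34, -5.83, -14.51, -36.13, -89.95, -223.98]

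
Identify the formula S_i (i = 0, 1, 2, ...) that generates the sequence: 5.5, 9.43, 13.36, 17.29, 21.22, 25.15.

Check differences: 9.43 - 5.5 = 3.93
13.36 - 9.43 = 3.93
Common difference d = 3.93.
First term a = 5.5.
Formula: S_i = 5.50 + 3.93*i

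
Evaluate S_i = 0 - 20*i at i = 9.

S_9 = 0 + -20*9 = 0 + -180 = -180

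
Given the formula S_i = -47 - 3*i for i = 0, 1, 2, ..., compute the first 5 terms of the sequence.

This is an arithmetic sequence.
i=0: S_0 = -47 + -3*0 = -47
i=1: S_1 = -47 + -3*1 = -50
i=2: S_2 = -47 + -3*2 = -53
i=3: S_3 = -47 + -3*3 = -56
i=4: S_4 = -47 + -3*4 = -59
The first 5 terms are: [-47, -50, -53, -56, -59]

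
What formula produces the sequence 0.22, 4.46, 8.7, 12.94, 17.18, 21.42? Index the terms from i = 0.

Check differences: 4.46 - 0.22 = 4.24
8.7 - 4.46 = 4.24
Common difference d = 4.24.
First term a = 0.22.
Formula: S_i = 0.22 + 4.24*i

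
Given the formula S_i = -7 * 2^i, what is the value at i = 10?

S_10 = -7 * 2^10 = -7 * 1024 = -7168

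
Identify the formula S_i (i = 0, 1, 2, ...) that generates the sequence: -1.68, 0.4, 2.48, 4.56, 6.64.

Check differences: 0.4 - -1.68 = 2.08
2.48 - 0.4 = 2.08
Common difference d = 2.08.
First term a = -1.68.
Formula: S_i = -1.68 + 2.08*i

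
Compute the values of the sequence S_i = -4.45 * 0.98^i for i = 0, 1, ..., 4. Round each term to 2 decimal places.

This is a geometric sequence.
i=0: S_0 = -4.45 * 0.98^0 = -4.45
i=1: S_1 = -4.45 * 0.98^1 ≈ -4.36
i=2: S_2 = -4.45 * 0.98^2 ≈ -4.27
i=3: S_3 = -4.45 * 0.98^3 ≈ -4.19
i=4: S_4 = -4.45 * 0.98^4 ≈ -4.1
The first 5 terms are: [-4.45, -4.36, -4.27, -4.19, -4.1]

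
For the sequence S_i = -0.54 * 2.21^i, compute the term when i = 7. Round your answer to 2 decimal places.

S_7 = -0.54 * 2.21^7 ≈ -0.54 * 257.4814 ≈ -139.04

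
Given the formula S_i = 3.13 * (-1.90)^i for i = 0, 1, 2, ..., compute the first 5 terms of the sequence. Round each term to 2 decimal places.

This is a geometric sequence.
i=0: S_0 = 3.13 * (-1.9)^0 = 3.13
i=1: S_1 = 3.13 * (-1.9)^1 ≈ -5.95
i=2: S_2 = 3.13 * (-1.9)^2 ≈ 11.3
i=3: S_3 = 3.13 * (-1.9)^3 ≈ -21.47
i=4: S_4 = 3.13 * (-1.9)^4 ≈ 40.79
The first 5 terms are: [3.13, -5.95, 11.3, -21.47, 40.79]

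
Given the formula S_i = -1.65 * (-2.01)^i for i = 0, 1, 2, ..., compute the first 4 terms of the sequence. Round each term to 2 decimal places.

This is a geometric sequence.
i=0: S_0 = -1.65 * (-2.01)^0 = -1.65
i=1: S_1 = -1.65 * (-2.01)^1 ≈ 3.32
i=2: S_2 = -1.65 * (-2.01)^2 ≈ -6.67
i=3: S_3 = -1.65 * (-2.01)^3 ≈ 13.4
The first 4 terms are: [-1.65, 3.32, -6.67, 13.4]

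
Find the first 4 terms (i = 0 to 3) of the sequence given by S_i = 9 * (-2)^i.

This is a geometric sequence.
i=0: S_0 = 9 * (-2)^0 = 9
i=1: S_1 = 9 * (-2)^1 = -18
i=2: S_2 = 9 * (-2)^2 = 36
i=3: S_3 = 9 * (-2)^3 = -72
The first 4 terms are: [9, -18, 36, -72]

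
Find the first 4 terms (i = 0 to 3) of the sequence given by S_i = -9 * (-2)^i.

This is a geometric sequence.
i=0: S_0 = -9 * (-2)^0 = -9
i=1: S_1 = -9 * (-2)^1 = 18
i=2: S_2 = -9 * (-2)^2 = -36
i=3: S_3 = -9 * (-2)^3 = 72
The first 4 terms are: [-9, 18, -36, 72]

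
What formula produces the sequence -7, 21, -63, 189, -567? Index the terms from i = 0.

Check ratios: 21 / -7 = -3.0
Common ratio r = -3.
First term a = -7.
Formula: S_i = -7 * (-3)^i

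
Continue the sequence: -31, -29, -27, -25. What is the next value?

Differences: -29 - -31 = 2
This is an arithmetic sequence with common difference d = 2.
Next term = -25 + 2 = -23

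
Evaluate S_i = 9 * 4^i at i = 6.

S_6 = 9 * 4^6 = 9 * 4096 = 36864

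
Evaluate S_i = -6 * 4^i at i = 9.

S_9 = -6 * 4^9 = -6 * 262144 = -1572864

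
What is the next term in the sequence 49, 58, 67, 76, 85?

Differences: 58 - 49 = 9
This is an arithmetic sequence with common difference d = 9.
Next term = 85 + 9 = 94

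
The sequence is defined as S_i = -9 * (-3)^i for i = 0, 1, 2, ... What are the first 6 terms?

This is a geometric sequence.
i=0: S_0 = -9 * (-3)^0 = -9
i=1: S_1 = -9 * (-3)^1 = 27
i=2: S_2 = -9 * (-3)^2 = -81
i=3: S_3 = -9 * (-3)^3 = 243
i=4: S_4 = -9 * (-3)^4 = -729
i=5: S_5 = -9 * (-3)^5 = 2187
The first 6 terms are: [-9, 27, -81, 243, -729, 2187]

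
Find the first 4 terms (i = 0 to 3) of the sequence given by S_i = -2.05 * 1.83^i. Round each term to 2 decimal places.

This is a geometric sequence.
i=0: S_0 = -2.05 * 1.83^0 = -2.05
i=1: S_1 = -2.05 * 1.83^1 ≈ -3.75
i=2: S_2 = -2.05 * 1.83^2 ≈ -6.87
i=3: S_3 = -2.05 * 1.83^3 ≈ -12.56
The first 4 terms are: [-2.05, -3.75, -6.87, -12.56]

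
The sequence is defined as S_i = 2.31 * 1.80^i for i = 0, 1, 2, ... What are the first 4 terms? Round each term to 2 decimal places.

This is a geometric sequence.
i=0: S_0 = 2.31 * 1.8^0 = 2.31
i=1: S_1 = 2.31 * 1.8^1 ≈ 4.16
i=2: S_2 = 2.31 * 1.8^2 ≈ 7.48
i=3: S_3 = 2.31 * 1.8^3 ≈ 13.47
The first 4 terms are: [2.31, 4.16, 7.48, 13.47]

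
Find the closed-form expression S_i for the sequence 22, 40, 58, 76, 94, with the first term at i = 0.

Check differences: 40 - 22 = 18
58 - 40 = 18
Common difference d = 18.
First term a = 22.
Formula: S_i = 22 + 18*i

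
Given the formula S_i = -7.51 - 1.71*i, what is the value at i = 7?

S_7 = -7.51 + -1.71*7 = -7.51 + -11.97 = -19.48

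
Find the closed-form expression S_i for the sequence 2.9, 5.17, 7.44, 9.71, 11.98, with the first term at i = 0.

Check differences: 5.17 - 2.9 = 2.27
7.44 - 5.17 = 2.27
Common difference d = 2.27.
First term a = 2.9.
Formula: S_i = 2.90 + 2.27*i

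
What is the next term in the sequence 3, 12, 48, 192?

Ratios: 12 / 3 = 4.0
This is a geometric sequence with common ratio r = 4.
Next term = 192 * 4 = 768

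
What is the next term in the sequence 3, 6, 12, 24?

Ratios: 6 / 3 = 2.0
This is a geometric sequence with common ratio r = 2.
Next term = 24 * 2 = 48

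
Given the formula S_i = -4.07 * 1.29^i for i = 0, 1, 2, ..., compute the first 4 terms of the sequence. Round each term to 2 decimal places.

This is a geometric sequence.
i=0: S_0 = -4.07 * 1.29^0 = -4.07
i=1: S_1 = -4.07 * 1.29^1 ≈ -5.25
i=2: S_2 = -4.07 * 1.29^2 ≈ -6.77
i=3: S_3 = -4.07 * 1.29^3 ≈ -8.74
The first 4 terms are: [-4.07, -5.25, -6.77, -8.74]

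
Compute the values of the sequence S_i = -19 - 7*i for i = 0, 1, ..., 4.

This is an arithmetic sequence.
i=0: S_0 = -19 + -7*0 = -19
i=1: S_1 = -19 + -7*1 = -26
i=2: S_2 = -19 + -7*2 = -33
i=3: S_3 = -19 + -7*3 = -40
i=4: S_4 = -19 + -7*4 = -47
The first 5 terms are: [-19, -26, -33, -40, -47]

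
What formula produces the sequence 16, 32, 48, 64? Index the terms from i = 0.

Check differences: 32 - 16 = 16
48 - 32 = 16
Common difference d = 16.
First term a = 16.
Formula: S_i = 16 + 16*i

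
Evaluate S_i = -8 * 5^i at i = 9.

S_9 = -8 * 5^9 = -8 * 1953125 = -15625000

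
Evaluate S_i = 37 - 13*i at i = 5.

S_5 = 37 + -13*5 = 37 + -65 = -28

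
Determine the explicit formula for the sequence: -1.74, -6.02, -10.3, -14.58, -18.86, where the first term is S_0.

Check differences: -6.02 - -1.74 = -4.28
-10.3 - -6.02 = -4.28
Common difference d = -4.28.
First term a = -1.74.
Formula: S_i = -1.74 - 4.28*i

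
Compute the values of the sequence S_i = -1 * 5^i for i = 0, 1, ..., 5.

This is a geometric sequence.
i=0: S_0 = -1 * 5^0 = -1
i=1: S_1 = -1 * 5^1 = -5
i=2: S_2 = -1 * 5^2 = -25
i=3: S_3 = -1 * 5^3 = -125
i=4: S_4 = -1 * 5^4 = -625
i=5: S_5 = -1 * 5^5 = -3125
The first 6 terms are: [-1, -5, -25, -125, -625, -3125]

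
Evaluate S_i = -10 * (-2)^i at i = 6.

S_6 = -10 * (-2)^6 = -10 * 64 = -640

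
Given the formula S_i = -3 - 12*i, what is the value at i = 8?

S_8 = -3 + -12*8 = -3 + -96 = -99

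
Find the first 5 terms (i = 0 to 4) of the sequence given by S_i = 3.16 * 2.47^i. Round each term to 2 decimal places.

This is a geometric sequence.
i=0: S_0 = 3.16 * 2.47^0 = 3.16
i=1: S_1 = 3.16 * 2.47^1 ≈ 7.81
i=2: S_2 = 3.16 * 2.47^2 ≈ 19.28
i=3: S_3 = 3.16 * 2.47^3 ≈ 47.62
i=4: S_4 = 3.16 * 2.47^4 ≈ 117.62
The first 5 terms are: [3.16, 7.81, 19.28, 47.62, 117.62]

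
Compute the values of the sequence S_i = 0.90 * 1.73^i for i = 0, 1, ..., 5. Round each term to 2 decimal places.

This is a geometric sequence.
i=0: S_0 = 0.9 * 1.73^0 = 0.9
i=1: S_1 = 0.9 * 1.73^1 ≈ 1.56
i=2: S_2 = 0.9 * 1.73^2 ≈ 2.69
i=3: S_3 = 0.9 * 1.73^3 ≈ 4.66
i=4: S_4 = 0.9 * 1.73^4 ≈ 8.06
i=5: S_5 = 0.9 * 1.73^5 ≈ 13.95
The first 6 terms are: [0.9, 1.56, 2.69, 4.66, 8.06, 13.95]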